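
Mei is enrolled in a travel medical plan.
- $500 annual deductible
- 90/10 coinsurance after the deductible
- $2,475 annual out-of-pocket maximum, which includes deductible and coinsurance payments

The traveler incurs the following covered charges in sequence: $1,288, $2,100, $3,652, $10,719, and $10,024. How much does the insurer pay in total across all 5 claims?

$25,308

Claim 1 ($1,288): $500 finishes the deductible; $788 goes to coinsurance; traveler's 10% is $78.80. Cost to traveler: $578.80. OOP to date $578.80. Insurer: $1,288 − $578.80 = $709.20.
Claim 2 ($2,100): deductible already satisfied, so traveler's share is 10% × $2,100 = $210. Cost to traveler: $210. OOP to date $788.80. Plan pays $2,100 − $210 = $1,890.
Claim 3 ($3,652): 10% coinsurance on $3,652 = $365.20. Traveler owes $365.20 (running OOP $1,154). Plan pays $3,652 − $365.20 = $3,286.80.
Claim 4 ($10,719): deductible met; 10% of $10,719 = $1,071.90. Traveler pays $1,071.90; OOP now $2,225.90. Plan pays $10,719 − $1,071.90 = $9,647.10.
Claim 5 ($10,024): deductible met; 10% of $10,024 = $1,002.40. OOP would hit $3,228.30 > $2,475, so the cap limits the traveler to $2,475 − $2,225.90 = $249.10. Plan pays $10,024 − $249.10 = $9,774.90.
Insurer total: $709.20 + $1,890 + $3,286.80 + $9,647.10 + $9,774.90 = $25,308.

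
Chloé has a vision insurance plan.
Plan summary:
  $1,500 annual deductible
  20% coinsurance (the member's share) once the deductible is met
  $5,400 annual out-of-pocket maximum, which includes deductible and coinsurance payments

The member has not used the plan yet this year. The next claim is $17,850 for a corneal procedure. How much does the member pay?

$4,770

Deductible not yet touched, so the first $1,500 of the bill goes to the deductible.
That leaves $17,850 − $1,500 = $16,350 for coinsurance.
Coinsurance: $16,350 × 20% = $3,270.
So the member owes $1,500 + $3,270 = $4,770 before any cap.
Cumulative spending $0 + $4,770 = $4,770 stays under the $5,400 maximum.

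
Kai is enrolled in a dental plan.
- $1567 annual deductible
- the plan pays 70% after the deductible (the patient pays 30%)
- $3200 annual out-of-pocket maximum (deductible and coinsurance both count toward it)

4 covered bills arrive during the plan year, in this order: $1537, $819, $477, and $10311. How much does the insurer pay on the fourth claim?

$9057.80

#1 ($1537): fully absorbed by the deductible. Patient pays $1537; OOP now $1537. Insurer: $1537 − $1537 = $0.
#2 ($819): $30 to deductible, leaving $789; 30% of $789 = $236.70. Patient owes $266.70 (running OOP $1803.70). Insurer: $819 − $266.70 = $552.30.
#3 ($477): deductible met; 30% of $477 = $143.10. Cost to patient: $143.10. OOP to date $1946.80. Insurer: $477 − $143.10 = $333.90.
#4 ($10311): deductible already satisfied, so patient's share is 30% × $10311 = $3093.30. That would push OOP to $5040.10, over the $3200 cap, so patient pays $3200 − $1946.80 = $1253.20. Plan pays $10311 − $1253.20 = $9057.80.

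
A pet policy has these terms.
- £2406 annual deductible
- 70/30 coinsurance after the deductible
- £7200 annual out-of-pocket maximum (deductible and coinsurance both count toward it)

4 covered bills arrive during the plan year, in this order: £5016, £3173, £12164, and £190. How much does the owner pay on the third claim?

£3059.10

Claim 1 — £5016: £2406 finishes the deductible; £2610 goes to coinsurance; coinsurance £2610 × 30% = £783. Owner owes £3189 (running OOP £3189).
Claim 2 — £3173: 30% coinsurance on £3173 = £951.90. Cost to owner: £951.90. OOP to date £4140.90.
Claim 3 — £12164: deductible met; 30% of £12164 = £3649.20. OOP would hit £7790.10 > £7200, so the cap limits the owner to £7200 − £4140.90 = £3059.10.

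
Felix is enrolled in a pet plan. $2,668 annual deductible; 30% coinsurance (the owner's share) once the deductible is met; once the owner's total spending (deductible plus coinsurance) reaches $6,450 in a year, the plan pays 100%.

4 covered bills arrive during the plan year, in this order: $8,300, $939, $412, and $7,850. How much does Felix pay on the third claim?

Bill 1, $8,300: deductible takes $2,668, $5,632 remains; coinsurance $5,632 × 30% = $1,689.60. Cost to owner: $4,357.60. OOP to date $4,357.60.
Bill 2, $939: deductible already satisfied, so owner's share is 30% × $939 = $281.70. Owner pays $281.70; OOP now $4,639.30.
Bill 3, $412: 30% coinsurance on $412 = $123.60. Cost to owner: $123.60. OOP to date $4,762.90.

$123.60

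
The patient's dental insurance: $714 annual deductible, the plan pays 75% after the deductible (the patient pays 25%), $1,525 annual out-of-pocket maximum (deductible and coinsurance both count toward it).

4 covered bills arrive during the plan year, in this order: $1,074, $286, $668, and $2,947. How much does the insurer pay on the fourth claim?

Bill 1, $1,074: deductible takes $714, $360 remains; 25% of $360 = $90. Cost to patient: $804. OOP to date $804. Plan pays $1,074 − $804 = $270.
Bill 2, $286: 25% coinsurance on $286 = $71.50. Patient pays $71.50; OOP now $875.50. Plan pays $286 − $71.50 = $214.50.
Bill 3, $668: deductible met; 25% of $668 = $167. Cost to patient: $167. OOP to date $1,042.50. Plan pays $668 − $167 = $501.
Bill 4, $2,947: deductible already satisfied, so patient's share is 25% × $2,947 = $736.75. OOP would hit $1,779.25 > $1,525, so the cap limits the patient to $1,525 − $1,042.50 = $482.50. Plan pays $2,947 − $482.50 = $2,464.50.

$2,464.50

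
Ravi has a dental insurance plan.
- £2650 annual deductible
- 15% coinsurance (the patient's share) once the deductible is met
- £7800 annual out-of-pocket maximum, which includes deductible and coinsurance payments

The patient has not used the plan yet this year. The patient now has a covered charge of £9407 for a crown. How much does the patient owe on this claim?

Nothing has been paid toward the £2650 deductible, so the first £2650 of this charge is applied there.
The remaining £6757 (= £9407 − £2650) moves to coinsurance.
Coinsurance: £6757 × 15% = £1013.55.
That puts the patient's cost at £2650 + £1013.55 = £3663.55 before any cap.
Total out-of-pocket so far would be £0 + £3663.55 = £3663.55, below the £7800 cap — no reduction.

£3663.55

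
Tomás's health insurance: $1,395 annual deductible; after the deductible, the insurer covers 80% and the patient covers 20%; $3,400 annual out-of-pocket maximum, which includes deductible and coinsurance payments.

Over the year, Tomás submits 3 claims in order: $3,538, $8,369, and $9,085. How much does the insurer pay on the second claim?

$6,792.60

Claim 1 — $3,538: deductible takes $1,395, $2,143 remains; patient's 20% is $428.60. Patient owes $1,823.60 (running OOP $1,823.60). Insurer: $3,538 − $1,823.60 = $1,714.40.
Claim 2 — $8,369: deductible met; 20% of $8,369 = $1,673.80. Adding that to $1,823.60 gives $3,497.40, past the $3,400 cap; patient pays only $3,400 − $1,823.60 = $1,576.40. Plan pays $8,369 − $1,576.40 = $6,792.60.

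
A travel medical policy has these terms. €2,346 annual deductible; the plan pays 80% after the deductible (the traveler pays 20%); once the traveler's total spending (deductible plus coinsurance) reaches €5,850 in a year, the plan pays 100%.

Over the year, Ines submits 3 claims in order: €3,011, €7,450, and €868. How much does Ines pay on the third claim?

Claim 1 (€3,011): €2,346 finishes the deductible; €665 goes to coinsurance; traveler's 20% is €133. Traveler pays €2,479; OOP now €2,479.
Claim 2 (€7,450): deductible already satisfied, so traveler's share is 20% × €7,450 = €1,490. Cost to traveler: €1,490. OOP to date €3,969.
Claim 3 (€868): deductible met; 20% of €868 = €173.60. Traveler pays €173.60; OOP now €4,142.60.

€173.60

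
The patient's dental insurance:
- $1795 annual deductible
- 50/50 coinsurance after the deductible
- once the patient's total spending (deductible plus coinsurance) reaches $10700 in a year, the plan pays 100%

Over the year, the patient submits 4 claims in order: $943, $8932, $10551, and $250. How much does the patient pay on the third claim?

$4865

Bill 1, $943: fully absorbed by the deductible. Patient pays $943; OOP now $943.
Bill 2, $8932: $852 to deductible, leaving $8080; patient's 50% is $4040. Cost to patient: $4892. OOP to date $5835.
Bill 3, $10551: 50% coinsurance on $10551 = $5275.50. OOP would hit $11110.50 > $10700, so the cap limits the patient to $10700 − $5835 = $4865.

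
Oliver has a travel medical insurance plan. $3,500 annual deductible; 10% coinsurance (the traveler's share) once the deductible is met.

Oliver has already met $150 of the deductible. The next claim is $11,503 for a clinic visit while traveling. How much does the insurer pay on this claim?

$7,337.70

$150 of the $3,500 deductible is already met, leaving $3,350.
The remaining $8,153 (= $11,503 − $3,350) moves to coinsurance.
Traveler's 10% share of $8,153 is $815.30.
That puts the traveler's cost at $3,350 + $815.30 = $4,165.30.
Insurer pays the balance: $11,503 − $4,165.30 = $7,337.70.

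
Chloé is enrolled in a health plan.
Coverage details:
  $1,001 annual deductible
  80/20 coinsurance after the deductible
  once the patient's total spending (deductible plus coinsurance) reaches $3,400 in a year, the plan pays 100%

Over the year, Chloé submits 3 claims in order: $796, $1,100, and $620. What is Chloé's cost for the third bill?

$124

Claim 1 ($796): entire amount goes to the deductible. Patient pays $796; OOP now $796.
Claim 2 ($1,100): deductible takes $205, $895 remains; coinsurance $895 × 20% = $179. Patient owes $384 (running OOP $1,180).
Claim 3 ($620): deductible met; 20% of $620 = $124. Cost to patient: $124. OOP to date $1,304.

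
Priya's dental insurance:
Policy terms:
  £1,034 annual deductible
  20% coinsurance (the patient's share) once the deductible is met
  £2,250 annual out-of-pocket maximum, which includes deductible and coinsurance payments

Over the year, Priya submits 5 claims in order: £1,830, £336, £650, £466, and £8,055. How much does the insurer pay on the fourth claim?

£372.80

#1 (£1,830): £1,034 to deductible, leaving £796; 20% of £796 = £159.20. Patient owes £1,193.20 (running OOP £1,193.20). Insurer: £1,830 − £1,193.20 = £636.80.
#2 (£336): deductible met; 20% of £336 = £67.20. Cost to patient: £67.20. OOP to date £1,260.40. Plan pays £336 − £67.20 = £268.80.
#3 (£650): deductible already satisfied, so patient's share is 20% × £650 = £130. Patient owes £130 (running OOP £1,390.40). Insurer: £650 − £130 = £520.
#4 (£466): deductible met; 20% of £466 = £93.20. Patient owes £93.20 (running OOP £1,483.60). Insurer: £466 − £93.20 = £372.80.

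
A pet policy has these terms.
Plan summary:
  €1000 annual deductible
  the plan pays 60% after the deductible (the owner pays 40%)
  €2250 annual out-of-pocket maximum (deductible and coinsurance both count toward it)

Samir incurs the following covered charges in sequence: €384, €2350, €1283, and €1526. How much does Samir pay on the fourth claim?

#1 (€384): entire amount goes to the deductible. Owner pays €384; OOP now €384.
#2 (€2350): €616 finishes the deductible; €1734 goes to coinsurance; owner's 40% is €693.60. Owner pays €1309.60; OOP now €1693.60.
#3 (€1283): deductible already satisfied, so owner's share is 40% × €1283 = €513.20. Owner pays €513.20; OOP now €2206.80.
#4 (€1526): deductible met; 40% of €1526 = €610.40. That would push OOP to €2817.20, over the €2250 cap, so owner pays €2250 − €2206.80 = €43.20.

€43.20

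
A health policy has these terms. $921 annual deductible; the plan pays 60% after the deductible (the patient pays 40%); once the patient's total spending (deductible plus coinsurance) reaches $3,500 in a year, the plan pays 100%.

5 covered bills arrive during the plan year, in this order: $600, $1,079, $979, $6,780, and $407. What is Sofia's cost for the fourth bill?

$1,884.20

#1 ($600): entire amount goes to the deductible. Cost to patient: $600. OOP to date $600.
#2 ($1,079): $321 finishes the deductible; $758 goes to coinsurance; 40% of $758 = $303.20. Patient owes $624.20 (running OOP $1,224.20).
#3 ($979): 40% coinsurance on $979 = $391.60. Patient pays $391.60; OOP now $1,615.80.
#4 ($6,780): deductible met; 40% of $6,780 = $2,712. That would push OOP to $4,327.80, over the $3,500 cap, so patient pays $3,500 − $1,615.80 = $1,884.20.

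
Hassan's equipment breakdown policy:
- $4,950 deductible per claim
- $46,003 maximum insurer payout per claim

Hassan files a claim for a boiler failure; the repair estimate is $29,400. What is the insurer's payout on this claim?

$24,450

After the deductible, $29,400 − $4,950 = $24,450 remains.
$24,450 ≤ $46,003, so the limit doesn't bind; insurer pays $24,450.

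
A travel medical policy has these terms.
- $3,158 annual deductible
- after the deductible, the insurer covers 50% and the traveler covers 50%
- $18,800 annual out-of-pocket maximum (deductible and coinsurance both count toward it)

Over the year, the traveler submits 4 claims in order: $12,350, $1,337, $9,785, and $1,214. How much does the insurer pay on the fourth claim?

$607

Claim 1 ($12,350): deductible takes $3,158, $9,192 remains; 50% of $9,192 = $4,596. Traveler owes $7,754 (running OOP $7,754). Plan pays $12,350 − $7,754 = $4,596.
Claim 2 ($1,337): 50% coinsurance on $1,337 = $668.50. Traveler owes $668.50 (running OOP $8,422.50). Insurer: $1,337 − $668.50 = $668.50.
Claim 3 ($9,785): deductible met; 50% of $9,785 = $4,892.50. Traveler pays $4,892.50; OOP now $13,315. Plan pays $9,785 − $4,892.50 = $4,892.50.
Claim 4 ($1,214): 50% coinsurance on $1,214 = $607. Traveler owes $607 (running OOP $13,922). Plan pays $1,214 − $607 = $607.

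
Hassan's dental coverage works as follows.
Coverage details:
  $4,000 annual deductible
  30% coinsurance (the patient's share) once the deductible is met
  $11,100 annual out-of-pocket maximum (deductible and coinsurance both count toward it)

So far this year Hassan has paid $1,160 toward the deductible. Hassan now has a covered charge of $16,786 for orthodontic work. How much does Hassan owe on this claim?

Remaining deductible: $4,000 − $1,160 = $2,840.
That leaves $16,786 − $2,840 = $13,946 for coinsurance.
Coinsurance: $13,946 × 30% = $4,183.80.
So the patient owes $2,840 + $4,183.80 = $7,023.80 before any cap.
Total out-of-pocket so far would be $1,160 + $7,023.80 = $8,183.80, below the $11,100 cap — no reduction.

$7,023.80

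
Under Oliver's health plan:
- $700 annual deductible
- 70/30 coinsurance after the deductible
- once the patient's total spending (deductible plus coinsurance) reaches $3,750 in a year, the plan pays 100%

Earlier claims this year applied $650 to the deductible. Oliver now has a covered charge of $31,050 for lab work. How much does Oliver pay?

$3,100

Deductible still to meet: $700 − $650 = $50.
That leaves $31,050 − $50 = $31,000 for coinsurance.
30% of $31,000 = $9,300 falls to the patient.
So the patient owes $50 + $9,300 = $9,350 before any cap.
That would bring total out-of-pocket to $10,000, past the $3,750 cap. The patient is capped at $3,750 − $650 = $3,100 on this claim.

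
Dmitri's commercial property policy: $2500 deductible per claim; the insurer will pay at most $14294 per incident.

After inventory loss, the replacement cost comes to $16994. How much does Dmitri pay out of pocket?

$2700

After the deductible, $16994 − $2500 = $14494 remains.
Since $14494 > $14294, the payout is capped at $14294.
The business bears the rest of the original loss: $16994 − $14294 = $2700.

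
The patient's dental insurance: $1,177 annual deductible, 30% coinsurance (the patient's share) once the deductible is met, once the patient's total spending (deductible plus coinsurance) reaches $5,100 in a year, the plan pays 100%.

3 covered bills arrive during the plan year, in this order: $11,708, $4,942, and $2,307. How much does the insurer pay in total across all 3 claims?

$13,857

#1 ($11,708): $1,177 finishes the deductible; $10,531 goes to coinsurance; 30% of $10,531 = $3,159.30. Patient owes $4,336.30 (running OOP $4,336.30). Plan pays $11,708 − $4,336.30 = $7,371.70.
#2 ($4,942): deductible met; 30% of $4,942 = $1,482.60. Adding that to $4,336.30 gives $5,818.90, past the $5,100 cap; patient pays only $5,100 − $4,336.30 = $763.70. Plan pays $4,942 − $763.70 = $4,178.30.
#3 ($2,307): deductible met; 30% of $2,307 = $692.10. OOP would hit $5,792.10 > $5,100, so the cap limits the patient to $5,100 − $5,100 = $0. Plan pays $2,307 − $0 = $2,307.
Insurer total: $7,371.70 + $4,178.30 + $2,307 = $13,857.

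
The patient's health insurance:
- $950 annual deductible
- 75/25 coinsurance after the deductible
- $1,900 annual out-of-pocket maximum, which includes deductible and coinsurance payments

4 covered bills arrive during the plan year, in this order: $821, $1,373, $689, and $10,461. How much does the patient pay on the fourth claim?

#1 ($821): all of it applies to the deductible. Patient owes $821 (running OOP $821).
#2 ($1,373): $129 finishes the deductible; $1,244 goes to coinsurance; coinsurance $1,244 × 25% = $311. Patient owes $440 (running OOP $1,261).
#3 ($689): 25% coinsurance on $689 = $172.25. Patient owes $172.25 (running OOP $1,433.25).
#4 ($10,461): 25% coinsurance on $10,461 = $2,615.25. That would push OOP to $4,048.50, over the $1,900 cap, so patient pays $1,900 − $1,433.25 = $466.75.

$466.75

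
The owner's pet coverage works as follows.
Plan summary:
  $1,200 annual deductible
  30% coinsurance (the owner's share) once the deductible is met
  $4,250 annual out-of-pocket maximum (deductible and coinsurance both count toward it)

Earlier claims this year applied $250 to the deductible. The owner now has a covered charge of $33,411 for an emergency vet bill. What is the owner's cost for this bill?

$4,000

Deductible still to meet: $1,200 − $250 = $950.
That leaves $33,411 − $950 = $32,461 for coinsurance.
Owner's 30% share of $32,461 is $9,738.30.
That puts the owner's cost at $950 + $9,738.30 = $10,688.30 before any cap.
Year-to-date out-of-pocket would reach $250 + $10,688.30 = $10,938.30, above the $4,250 maximum, so the owner pays only $4,250 − $250 = $4,000.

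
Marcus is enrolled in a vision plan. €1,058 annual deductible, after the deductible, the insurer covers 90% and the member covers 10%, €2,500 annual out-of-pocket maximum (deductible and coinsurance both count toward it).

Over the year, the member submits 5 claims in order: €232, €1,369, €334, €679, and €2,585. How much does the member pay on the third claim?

Claim 1 (€232): all of it applies to the deductible. Cost to member: €232. OOP to date €232.
Claim 2 (€1,369): €826 finishes the deductible; €543 goes to coinsurance; 10% of €543 = €54.30. Member owes €880.30 (running OOP €1,112.30).
Claim 3 (€334): 10% coinsurance on €334 = €33.40. Member pays €33.40; OOP now €1,145.70.

€33.40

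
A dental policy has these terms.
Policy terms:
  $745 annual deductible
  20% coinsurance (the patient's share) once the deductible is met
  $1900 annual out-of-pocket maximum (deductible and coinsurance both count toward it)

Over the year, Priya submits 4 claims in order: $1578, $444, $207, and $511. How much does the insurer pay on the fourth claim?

$408.80

Claim 1 — $1578: $745 to deductible, leaving $833; patient's 20% is $166.60. Patient pays $911.60; OOP now $911.60. Plan pays $1578 − $911.60 = $666.40.
Claim 2 — $444: 20% coinsurance on $444 = $88.80. Patient pays $88.80; OOP now $1000.40. Plan pays $444 − $88.80 = $355.20.
Claim 3 — $207: deductible met; 20% of $207 = $41.40. Cost to patient: $41.40. OOP to date $1041.80. Insurer: $207 − $41.40 = $165.60.
Claim 4 — $511: 20% coinsurance on $511 = $102.20. Patient owes $102.20 (running OOP $1144). Plan pays $511 − $102.20 = $408.80.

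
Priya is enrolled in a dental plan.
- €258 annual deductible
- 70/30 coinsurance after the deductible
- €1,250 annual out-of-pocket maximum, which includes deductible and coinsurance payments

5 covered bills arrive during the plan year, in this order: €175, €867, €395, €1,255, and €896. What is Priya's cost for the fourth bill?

€376.50

Claim 1 (€175): all of it applies to the deductible. Cost to patient: €175. OOP to date €175.
Claim 2 (€867): €83 finishes the deductible; €784 goes to coinsurance; coinsurance €784 × 30% = €235.20. Cost to patient: €318.20. OOP to date €493.20.
Claim 3 (€395): deductible already satisfied, so patient's share is 30% × €395 = €118.50. Patient pays €118.50; OOP now €611.70.
Claim 4 (€1,255): deductible met; 30% of €1,255 = €376.50. Patient owes €376.50 (running OOP €988.20).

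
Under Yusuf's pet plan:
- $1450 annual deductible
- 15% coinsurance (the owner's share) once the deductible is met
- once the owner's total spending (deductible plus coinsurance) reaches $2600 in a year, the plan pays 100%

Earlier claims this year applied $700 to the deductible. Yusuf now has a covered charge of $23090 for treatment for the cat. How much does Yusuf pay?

$700 of the $1450 deductible is already met, leaving $750.
After the $750 deductible portion, $23090 − $750 = $22340 is subject to coinsurance.
Coinsurance: $22340 × 15% = $3351.
Owner responsibility before any cap: $750 + $3351 = $4101.
Year-to-date out-of-pocket would reach $700 + $4101 = $4801, above the $2600 maximum, so the owner pays only $2600 − $700 = $1900.

$1900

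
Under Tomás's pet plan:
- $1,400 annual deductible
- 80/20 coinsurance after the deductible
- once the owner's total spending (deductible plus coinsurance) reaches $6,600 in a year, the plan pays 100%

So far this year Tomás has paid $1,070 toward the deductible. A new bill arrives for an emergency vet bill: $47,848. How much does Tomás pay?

$5,530

Remaining deductible: $1,400 − $1,070 = $330.
That leaves $47,848 − $330 = $47,518 for coinsurance.
Owner's 20% share of $47,518 is $9,503.60.
Owner responsibility before any cap: $330 + $9,503.60 = $9,833.60.
That would bring total out-of-pocket to $10,903.60, past the $6,600 cap. The owner is capped at $6,600 − $1,070 = $5,530 on this claim.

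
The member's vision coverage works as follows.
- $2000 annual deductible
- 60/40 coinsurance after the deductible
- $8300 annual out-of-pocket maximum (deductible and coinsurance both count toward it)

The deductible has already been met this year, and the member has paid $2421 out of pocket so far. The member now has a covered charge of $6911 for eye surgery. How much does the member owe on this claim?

$2764.40

With the deductible met, the entire $6911 is subject to coinsurance.
40% of $6911 = $2764.40 falls to the member.
Total out-of-pocket so far would be $2421 + $2764.40 = $5185.40, below the $8300 cap — no reduction.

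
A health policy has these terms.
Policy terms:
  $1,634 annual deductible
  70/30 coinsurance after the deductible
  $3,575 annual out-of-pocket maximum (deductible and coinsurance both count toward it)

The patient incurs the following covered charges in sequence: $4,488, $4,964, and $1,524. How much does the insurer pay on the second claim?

$3,879.20

Claim 1 — $4,488: $1,634 to deductible, leaving $2,854; coinsurance $2,854 × 30% = $856.20. Cost to patient: $2,490.20. OOP to date $2,490.20. Plan pays $4,488 − $2,490.20 = $1,997.80.
Claim 2 — $4,964: deductible already satisfied, so patient's share is 30% × $4,964 = $1,489.20. OOP would hit $3,979.40 > $3,575, so the cap limits the patient to $3,575 − $2,490.20 = $1,084.80. Plan pays $4,964 − $1,084.80 = $3,879.20.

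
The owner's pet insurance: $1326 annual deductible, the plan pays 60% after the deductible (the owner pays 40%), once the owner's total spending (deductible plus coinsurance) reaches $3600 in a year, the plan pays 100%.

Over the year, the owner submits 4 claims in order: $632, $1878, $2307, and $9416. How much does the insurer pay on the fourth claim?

$8538.40

Claim 1 ($632): fully absorbed by the deductible. Owner pays $632; OOP now $632. Insurer: $632 − $632 = $0.
Claim 2 ($1878): $694 finishes the deductible; $1184 goes to coinsurance; 40% of $1184 = $473.60. Cost to owner: $1167.60. OOP to date $1799.60. Insurer: $1878 − $1167.60 = $710.40.
Claim 3 ($2307): 40% coinsurance on $2307 = $922.80. Owner owes $922.80 (running OOP $2722.40). Plan pays $2307 − $922.80 = $1384.20.
Claim 4 ($9416): deductible met; 40% of $9416 = $3766.40. That would push OOP to $6488.80, over the $3600 cap, so owner pays $3600 − $2722.40 = $877.60. Plan pays $9416 − $877.60 = $8538.40.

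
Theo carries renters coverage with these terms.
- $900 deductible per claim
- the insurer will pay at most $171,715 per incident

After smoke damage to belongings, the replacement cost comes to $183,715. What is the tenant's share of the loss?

$12,000

After the deductible, $183,715 − $900 = $182,815 remains.
The $171,715 per-incident cap binds; insurer pays $171,715.
Tenant's share is the uncovered remainder: $183,715 − $171,715 = $12,000.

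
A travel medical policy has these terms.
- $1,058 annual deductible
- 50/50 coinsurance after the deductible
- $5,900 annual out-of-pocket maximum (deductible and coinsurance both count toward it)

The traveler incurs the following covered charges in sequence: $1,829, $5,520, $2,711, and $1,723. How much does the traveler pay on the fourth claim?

$341

#1 ($1,829): $1,058 finishes the deductible; $771 goes to coinsurance; coinsurance $771 × 50% = $385.50. Traveler pays $1,443.50; OOP now $1,443.50.
#2 ($5,520): 50% coinsurance on $5,520 = $2,760. Cost to traveler: $2,760. OOP to date $4,203.50.
#3 ($2,711): deductible already satisfied, so traveler's share is 50% × $2,711 = $1,355.50. Traveler pays $1,355.50; OOP now $5,559.
#4 ($1,723): deductible already satisfied, so traveler's share is 50% × $1,723 = $861.50. OOP would hit $6,420.50 > $5,900, so the cap limits the traveler to $5,900 − $5,559 = $341.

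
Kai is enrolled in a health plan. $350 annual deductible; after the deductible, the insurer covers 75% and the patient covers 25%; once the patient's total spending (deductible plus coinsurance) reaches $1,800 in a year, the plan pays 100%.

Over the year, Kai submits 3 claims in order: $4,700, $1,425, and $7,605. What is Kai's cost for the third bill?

Claim 1 — $4,700: deductible takes $350, $4,350 remains; patient's 25% is $1,087.50. Patient owes $1,437.50 (running OOP $1,437.50).
Claim 2 — $1,425: deductible met; 25% of $1,425 = $356.25. Patient owes $356.25 (running OOP $1,793.75).
Claim 3 — $7,605: 25% coinsurance on $7,605 = $1,901.25. Adding that to $1,793.75 gives $3,695, past the $1,800 cap; patient pays only $1,800 − $1,793.75 = $6.25.

$6.25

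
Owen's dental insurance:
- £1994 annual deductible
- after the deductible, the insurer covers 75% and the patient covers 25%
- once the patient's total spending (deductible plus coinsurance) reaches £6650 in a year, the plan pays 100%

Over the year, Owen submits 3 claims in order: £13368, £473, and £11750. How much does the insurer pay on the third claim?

Claim 1 (£13368): deductible takes £1994, £11374 remains; coinsurance £11374 × 25% = £2843.50. Patient owes £4837.50 (running OOP £4837.50). Plan pays £13368 − £4837.50 = £8530.50.
Claim 2 (£473): deductible already satisfied, so patient's share is 25% × £473 = £118.25. Patient pays £118.25; OOP now £4955.75. Plan pays £473 − £118.25 = £354.75.
Claim 3 (£11750): 25% coinsurance on £11750 = £2937.50. That would push OOP to £7893.25, over the £6650 cap, so patient pays £6650 − £4955.75 = £1694.25. Insurer: £11750 − £1694.25 = £10055.75.

£10055.75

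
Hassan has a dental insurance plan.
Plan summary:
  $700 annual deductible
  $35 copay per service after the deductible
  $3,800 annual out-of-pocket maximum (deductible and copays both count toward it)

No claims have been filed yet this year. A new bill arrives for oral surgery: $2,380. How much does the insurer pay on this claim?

$1,645

Deductible not yet touched, so the first $700 of the bill goes to the deductible.
That leaves $2,380 − $700 = $1,680 for the copay.
Copay on this service: $35.
That puts the patient's cost at $700 + $35 = $735 before any cap.
Total out-of-pocket so far would be $0 + $735 = $735, below the $3,800 cap — no reduction.
The plan picks up $2,380 − $735 = $1,645.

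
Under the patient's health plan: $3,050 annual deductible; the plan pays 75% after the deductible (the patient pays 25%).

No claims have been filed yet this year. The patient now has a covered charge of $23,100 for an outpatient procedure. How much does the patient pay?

The full $3,050 deductible is still open; $3,050 of this bill applies to it.
After the $3,050 deductible portion, $23,100 − $3,050 = $20,050 is subject to coinsurance.
Patient's 25% share of $20,050 is $5,012.50.
That puts the patient's cost at $3,050 + $5,012.50 = $8,062.50.

$8,062.50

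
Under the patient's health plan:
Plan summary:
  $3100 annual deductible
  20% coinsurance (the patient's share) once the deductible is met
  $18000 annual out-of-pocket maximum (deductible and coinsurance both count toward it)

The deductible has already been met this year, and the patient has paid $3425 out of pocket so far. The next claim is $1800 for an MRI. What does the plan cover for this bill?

$1440

With the deductible met, the entire $1800 is subject to coinsurance.
Coinsurance: $1800 × 20% = $360.
Total out-of-pocket so far would be $3425 + $360 = $3785, below the $18000 cap — no reduction.
Insurer pays the balance: $1800 − $360 = $1440.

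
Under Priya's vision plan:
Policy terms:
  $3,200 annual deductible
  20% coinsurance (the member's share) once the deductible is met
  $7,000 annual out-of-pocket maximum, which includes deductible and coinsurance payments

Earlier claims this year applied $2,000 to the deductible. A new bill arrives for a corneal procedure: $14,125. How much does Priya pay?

Deductible still to meet: $3,200 − $2,000 = $1,200.
The remaining $12,925 (= $14,125 − $1,200) moves to coinsurance.
20% of $12,925 = $2,585 falls to the member.
Member responsibility before any cap: $1,200 + $2,585 = $3,785.
Year-to-date out-of-pocket becomes $2,000 + $3,785 = $5,785, still under the $7,000 maximum, so no cap applies.

$3,785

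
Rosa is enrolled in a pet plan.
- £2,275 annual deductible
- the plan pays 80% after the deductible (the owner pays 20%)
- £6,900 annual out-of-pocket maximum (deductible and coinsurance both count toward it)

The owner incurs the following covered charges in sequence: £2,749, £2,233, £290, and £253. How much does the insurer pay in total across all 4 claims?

#1 (£2,749): £2,275 finishes the deductible; £474 goes to coinsurance; 20% of £474 = £94.80. Owner owes £2,369.80 (running OOP £2,369.80). Insurer: £2,749 − £2,369.80 = £379.20.
#2 (£2,233): deductible met; 20% of £2,233 = £446.60. Cost to owner: £446.60. OOP to date £2,816.40. Plan pays £2,233 − £446.60 = £1,786.40.
#3 (£290): 20% coinsurance on £290 = £58. Owner pays £58; OOP now £2,874.40. Plan pays £290 − £58 = £232.
#4 (£253): deductible met; 20% of £253 = £50.60. Cost to owner: £50.60. OOP to date £2,925. Insurer: £253 − £50.60 = £202.40.
Insurer total = bills − owner's total = £5,525 − £2,925 = £2,600.

£2,600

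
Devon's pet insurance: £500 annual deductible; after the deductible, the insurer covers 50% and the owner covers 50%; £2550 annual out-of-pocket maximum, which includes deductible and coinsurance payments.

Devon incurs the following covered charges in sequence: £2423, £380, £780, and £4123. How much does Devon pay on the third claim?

Bill 1, £2423: £500 finishes the deductible; £1923 goes to coinsurance; coinsurance £1923 × 50% = £961.50. Cost to owner: £1461.50. OOP to date £1461.50.
Bill 2, £380: 50% coinsurance on £380 = £190. Owner pays £190; OOP now £1651.50.
Bill 3, £780: deductible already satisfied, so owner's share is 50% × £780 = £390. Cost to owner: £390. OOP to date £2041.50.

£390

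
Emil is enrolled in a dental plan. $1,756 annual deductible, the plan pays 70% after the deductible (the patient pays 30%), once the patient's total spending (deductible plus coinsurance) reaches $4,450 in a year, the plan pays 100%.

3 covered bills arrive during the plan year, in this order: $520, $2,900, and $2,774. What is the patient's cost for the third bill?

Bill 1, $520: all of it applies to the deductible. Patient pays $520; OOP now $520.
Bill 2, $2,900: $1,236 finishes the deductible; $1,664 goes to coinsurance; coinsurance $1,664 × 30% = $499.20. Patient owes $1,735.20 (running OOP $2,255.20).
Bill 3, $2,774: deductible already satisfied, so patient's share is 30% × $2,774 = $832.20. Patient owes $832.20 (running OOP $3,087.40).

$832.20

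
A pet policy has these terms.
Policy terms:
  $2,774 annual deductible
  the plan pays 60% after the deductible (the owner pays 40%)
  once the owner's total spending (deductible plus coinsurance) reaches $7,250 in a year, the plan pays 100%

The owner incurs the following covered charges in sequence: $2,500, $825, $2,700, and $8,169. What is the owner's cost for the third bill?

Claim 1 — $2,500: fully absorbed by the deductible. Owner owes $2,500 (running OOP $2,500).
Claim 2 — $825: $274 to deductible, leaving $551; owner's 40% is $220.40. Owner pays $494.40; OOP now $2,994.40.
Claim 3 — $2,700: deductible met; 40% of $2,700 = $1,080. Owner pays $1,080; OOP now $4,074.40.

$1,080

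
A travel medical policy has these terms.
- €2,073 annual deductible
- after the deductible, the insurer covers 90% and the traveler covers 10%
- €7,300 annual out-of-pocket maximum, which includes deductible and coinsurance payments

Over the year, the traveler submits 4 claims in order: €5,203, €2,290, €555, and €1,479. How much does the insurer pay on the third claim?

Bill 1, €5,203: deductible takes €2,073, €3,130 remains; traveler's 10% is €313. Cost to traveler: €2,386. OOP to date €2,386. Insurer: €5,203 − €2,386 = €2,817.
Bill 2, €2,290: 10% coinsurance on €2,290 = €229. Traveler pays €229; OOP now €2,615. Insurer: €2,290 − €229 = €2,061.
Bill 3, €555: deductible met; 10% of €555 = €55.50. Traveler pays €55.50; OOP now €2,670.50. Insurer: €555 − €55.50 = €499.50.

€499.50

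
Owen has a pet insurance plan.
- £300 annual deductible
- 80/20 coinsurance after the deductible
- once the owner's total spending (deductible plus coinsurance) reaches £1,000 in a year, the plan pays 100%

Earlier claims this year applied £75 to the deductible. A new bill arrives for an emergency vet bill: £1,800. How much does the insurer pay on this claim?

£75 of the £300 deductible is already met, leaving £225.
That leaves £1,800 − £225 = £1,575 for coinsurance.
Owner's 20% share of £1,575 is £315.
That puts the owner's cost at £225 + £315 = £540 before any cap.
Total out-of-pocket so far would be £75 + £540 = £615, below the £1,000 cap — no reduction.
Insurer pays the balance: £1,800 − £540 = £1,260.

£1,260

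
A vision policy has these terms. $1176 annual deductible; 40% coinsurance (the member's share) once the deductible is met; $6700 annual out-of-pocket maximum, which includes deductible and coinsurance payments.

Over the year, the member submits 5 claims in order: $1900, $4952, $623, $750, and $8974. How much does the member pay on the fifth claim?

$2704.40

Bill 1, $1900: $1176 finishes the deductible; $724 goes to coinsurance; 40% of $724 = $289.60. Member pays $1465.60; OOP now $1465.60.
Bill 2, $4952: 40% coinsurance on $4952 = $1980.80. Cost to member: $1980.80. OOP to date $3446.40.
Bill 3, $623: deductible already satisfied, so member's share is 40% × $623 = $249.20. Cost to member: $249.20. OOP to date $3695.60.
Bill 4, $750: deductible already satisfied, so member's share is 40% × $750 = $300. Member pays $300; OOP now $3995.60.
Bill 5, $8974: 40% coinsurance on $8974 = $3589.60. Adding that to $3995.60 gives $7585.20, past the $6700 cap; member pays only $6700 − $3995.60 = $2704.40.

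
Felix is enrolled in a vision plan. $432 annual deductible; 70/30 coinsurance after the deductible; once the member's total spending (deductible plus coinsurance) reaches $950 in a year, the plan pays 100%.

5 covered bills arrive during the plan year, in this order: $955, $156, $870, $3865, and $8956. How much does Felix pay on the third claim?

Claim 1 — $955: $432 finishes the deductible; $523 goes to coinsurance; member's 30% is $156.90. Member owes $588.90 (running OOP $588.90).
Claim 2 — $156: deductible met; 30% of $156 = $46.80. Member owes $46.80 (running OOP $635.70).
Claim 3 — $870: deductible met; 30% of $870 = $261. Member pays $261; OOP now $896.70.

$261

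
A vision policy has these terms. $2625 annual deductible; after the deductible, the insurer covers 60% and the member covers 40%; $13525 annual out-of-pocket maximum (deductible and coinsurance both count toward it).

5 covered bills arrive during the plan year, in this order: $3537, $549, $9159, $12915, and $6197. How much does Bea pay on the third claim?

Bill 1, $3537: $2625 finishes the deductible; $912 goes to coinsurance; member's 40% is $364.80. Cost to member: $2989.80. OOP to date $2989.80.
Bill 2, $549: deductible already satisfied, so member's share is 40% × $549 = $219.60. Cost to member: $219.60. OOP to date $3209.40.
Bill 3, $9159: 40% coinsurance on $9159 = $3663.60. Member owes $3663.60 (running OOP $6873).

$3663.60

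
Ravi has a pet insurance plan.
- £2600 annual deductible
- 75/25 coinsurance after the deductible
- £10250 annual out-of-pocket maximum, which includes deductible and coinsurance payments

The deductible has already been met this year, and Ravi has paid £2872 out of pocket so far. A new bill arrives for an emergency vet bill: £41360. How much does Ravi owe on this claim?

With the deductible met, the entire £41360 is subject to coinsurance.
Coinsurance: £41360 × 25% = £10340.
Adding £10340 to the £2872 already spent would give £13212, which exceeds the £10250 cap; the owner pays just £10250 − £2872 = £7378.

£7378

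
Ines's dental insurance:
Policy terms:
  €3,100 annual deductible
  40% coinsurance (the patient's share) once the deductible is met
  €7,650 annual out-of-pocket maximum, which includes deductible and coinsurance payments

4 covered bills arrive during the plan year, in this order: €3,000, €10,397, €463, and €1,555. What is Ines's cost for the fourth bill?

Claim 1 — €3,000: all of it applies to the deductible. Cost to patient: €3,000. OOP to date €3,000.
Claim 2 — €10,397: €100 finishes the deductible; €10,297 goes to coinsurance; 40% of €10,297 = €4,118.80. Cost to patient: €4,218.80. OOP to date €7,218.80.
Claim 3 — €463: 40% coinsurance on €463 = €185.20. Cost to patient: €185.20. OOP to date €7,404.
Claim 4 — €1,555: deductible already satisfied, so patient's share is 40% × €1,555 = €622. OOP would hit €8,026 > €7,650, so the cap limits the patient to €7,650 − €7,404 = €246.

€246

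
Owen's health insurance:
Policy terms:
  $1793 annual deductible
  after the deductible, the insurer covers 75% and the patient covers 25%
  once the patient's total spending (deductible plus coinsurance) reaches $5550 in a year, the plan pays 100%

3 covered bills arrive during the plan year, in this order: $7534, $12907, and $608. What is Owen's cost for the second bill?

$2321.75

#1 ($7534): $1793 finishes the deductible; $5741 goes to coinsurance; coinsurance $5741 × 25% = $1435.25. Cost to patient: $3228.25. OOP to date $3228.25.
#2 ($12907): deductible met; 25% of $12907 = $3226.75. Adding that to $3228.25 gives $6455, past the $5550 cap; patient pays only $5550 − $3228.25 = $2321.75.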